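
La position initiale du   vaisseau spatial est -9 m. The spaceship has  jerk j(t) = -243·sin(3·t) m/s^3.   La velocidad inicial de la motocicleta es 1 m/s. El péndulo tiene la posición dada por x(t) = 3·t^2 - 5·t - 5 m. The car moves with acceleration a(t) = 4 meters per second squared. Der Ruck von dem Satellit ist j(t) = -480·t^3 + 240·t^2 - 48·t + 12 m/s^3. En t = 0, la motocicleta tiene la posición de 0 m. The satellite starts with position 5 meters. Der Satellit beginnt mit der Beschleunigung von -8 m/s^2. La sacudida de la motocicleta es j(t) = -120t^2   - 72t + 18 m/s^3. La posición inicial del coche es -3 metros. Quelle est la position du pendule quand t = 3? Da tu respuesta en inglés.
We have position x(t) = 3·t^2 - 5·t - 5. Substituting t = 3: x(3) = 7.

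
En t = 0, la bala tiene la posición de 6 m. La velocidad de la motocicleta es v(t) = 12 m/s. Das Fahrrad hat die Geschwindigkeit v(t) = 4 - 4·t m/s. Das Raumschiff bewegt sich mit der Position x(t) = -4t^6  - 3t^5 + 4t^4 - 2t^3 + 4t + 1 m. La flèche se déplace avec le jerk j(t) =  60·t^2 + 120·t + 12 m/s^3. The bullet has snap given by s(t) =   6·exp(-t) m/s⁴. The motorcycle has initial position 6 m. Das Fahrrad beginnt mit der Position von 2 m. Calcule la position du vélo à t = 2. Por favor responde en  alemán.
Um dies zu lösen, müssen wir 1 Stammfunktion unserer Gleichung für die Geschwindigkeit v(t) = 4 - 4·t finden. Durch Integration von der Geschwindigkeit und Verwendung der Anfangsbedingung x(0) = 2, erhalten wir x(t) = -2·t^2 + 4·t + 2. Aus der Gleichung für die Position x(t) = -2·t^2 + 4·t + 2, setzen wir t = 2 ein und erhalten x = 2.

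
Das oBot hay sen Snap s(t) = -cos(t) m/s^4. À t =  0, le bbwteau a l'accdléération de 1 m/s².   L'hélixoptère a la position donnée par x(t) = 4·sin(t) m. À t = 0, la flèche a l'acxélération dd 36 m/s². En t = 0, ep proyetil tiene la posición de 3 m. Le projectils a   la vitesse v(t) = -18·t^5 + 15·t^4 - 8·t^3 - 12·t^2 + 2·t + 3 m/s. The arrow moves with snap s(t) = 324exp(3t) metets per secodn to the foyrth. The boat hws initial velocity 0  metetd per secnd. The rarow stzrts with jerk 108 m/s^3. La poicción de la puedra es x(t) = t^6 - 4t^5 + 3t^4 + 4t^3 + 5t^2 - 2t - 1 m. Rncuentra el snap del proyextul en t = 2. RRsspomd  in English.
Starting from velocity v(t) = -18·t^5 + 15·t^4 - 8·t^3 - 12·t^2 + 2·t + 3, we take 3 derivatives. Differentiating velocity, we get acceleration: a(t) = -90·t^4 + 60·t^3 - 24·t^2 - 24·t + 2. Taking d/dt of a(t), we find j(t) = -360·t^3 + 180·t^2 - 48·t - 24. Differentiating jerk, we get snap: s(t) = -1080·t^2 + 360·t - 48. We have snap s(t) = -1080·t^2 + 360·t - 48. Substituting t = 2: s(2) = -3648.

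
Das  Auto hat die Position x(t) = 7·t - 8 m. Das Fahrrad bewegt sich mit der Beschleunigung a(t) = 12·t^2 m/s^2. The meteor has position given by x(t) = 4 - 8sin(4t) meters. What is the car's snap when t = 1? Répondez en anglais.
To solve this, we need to take 4 derivatives of our position equation x(t) = 7·t - 8. Differentiating position, we get velocity: v(t) = 7. The derivative of velocity gives acceleration: a(t) = 0. The derivative of acceleration gives jerk: j(t) = 0. Taking d/dt of j(t), we find s(t) = 0. Using s(t) = 0 and substituting t = 1, we find s = 0.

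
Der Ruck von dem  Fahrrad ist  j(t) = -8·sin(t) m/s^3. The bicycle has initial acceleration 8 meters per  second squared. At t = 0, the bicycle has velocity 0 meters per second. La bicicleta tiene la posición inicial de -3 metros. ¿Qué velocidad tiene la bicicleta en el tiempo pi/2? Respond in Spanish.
Para resolver esto, necesitamos tomar 2 antiderivadas de nuestra ecuación de la sacudida j(t) = -8·sin(t). Tomando ∫j(t)dt y aplicando a(0) = 8, encontramos a(t) = 8·cos(t). Tomando ∫a(t)dt y aplicando v(0) = 0, encontramos v(t) = 8·sin(t). Usando v(t) = 8·sin(t) y sustituyendo t = pi/2, encontramos v = 8.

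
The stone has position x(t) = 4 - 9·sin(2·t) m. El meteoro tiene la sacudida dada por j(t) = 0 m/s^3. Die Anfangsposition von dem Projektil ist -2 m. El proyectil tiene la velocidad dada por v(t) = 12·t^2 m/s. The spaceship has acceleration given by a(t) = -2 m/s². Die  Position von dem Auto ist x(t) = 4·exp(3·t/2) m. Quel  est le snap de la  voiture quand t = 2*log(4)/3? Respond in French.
Pour résoudre ceci, nous devons prendre 4 dérivées de notre équation de la position x(t) = 4·exp(3·t/2). En prenant d/dt de x(t), nous trouvons v(t) = 6·exp(3·t/2). En dérivant la vitesse, nous obtenons l'accélération: a(t) = 9·exp(3·t/2). En prenant d/dt de a(t), nous trouvons j(t) = 27·exp(3·t/2)/2. La dérivée du jerk donne le snap: s(t) = 81·exp(3·t/2)/4. Nous avons le snap s(t) = 81·exp(3·t/2)/4. En substituant t = 2*log(4)/3: s(2*log(4)/3) = 81.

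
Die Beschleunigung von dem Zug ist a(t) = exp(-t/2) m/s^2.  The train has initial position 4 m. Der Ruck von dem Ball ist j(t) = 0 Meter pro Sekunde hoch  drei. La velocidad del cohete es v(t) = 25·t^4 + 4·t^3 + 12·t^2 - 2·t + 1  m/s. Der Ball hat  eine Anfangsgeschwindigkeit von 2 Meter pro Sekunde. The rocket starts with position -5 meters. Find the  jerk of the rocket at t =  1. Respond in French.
Pour résoudre ceci, nous devons prendre 2 dérivées de notre équation de la vitesse v(t) = 25·t^4 + 4·t^3 + 12·t^2 - 2·t + 1. En dérivant la vitesse, nous obtenons l'accélération: a(t) = 100·t^3 + 12·t^2 + 24·t - 2. En prenant d/dt de a(t), nous trouvons j(t) = 300·t^2 + 24·t + 24. En utilisant j(t) = 300·t^2 + 24·t + 24 et en substituant t = 1, nous trouvons j = 348.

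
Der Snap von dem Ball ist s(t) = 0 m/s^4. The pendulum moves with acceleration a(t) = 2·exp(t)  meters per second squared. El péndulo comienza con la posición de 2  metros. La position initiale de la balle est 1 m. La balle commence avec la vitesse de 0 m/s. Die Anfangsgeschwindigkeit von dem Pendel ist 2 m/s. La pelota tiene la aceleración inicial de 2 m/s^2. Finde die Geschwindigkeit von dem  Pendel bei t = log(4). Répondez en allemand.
Ausgehend von der Beschleunigung a(t) = 2·exp(t), nehmen wir 1 Stammfunktion. Die Stammfunktion von der Beschleunigung ist die Geschwindigkeit. Mit v(0) = 2 erhalten wir v(t) = 2·exp(t). Aus der Gleichung für die Geschwindigkeit v(t) = 2·exp(t), setzen wir t = log(4) ein und erhalten v = 8.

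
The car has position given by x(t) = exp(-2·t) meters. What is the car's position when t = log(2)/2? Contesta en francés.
En utilisant x(t) = exp(-2·t) et en substituant t = log(2)/2, nous trouvons x = 1/2.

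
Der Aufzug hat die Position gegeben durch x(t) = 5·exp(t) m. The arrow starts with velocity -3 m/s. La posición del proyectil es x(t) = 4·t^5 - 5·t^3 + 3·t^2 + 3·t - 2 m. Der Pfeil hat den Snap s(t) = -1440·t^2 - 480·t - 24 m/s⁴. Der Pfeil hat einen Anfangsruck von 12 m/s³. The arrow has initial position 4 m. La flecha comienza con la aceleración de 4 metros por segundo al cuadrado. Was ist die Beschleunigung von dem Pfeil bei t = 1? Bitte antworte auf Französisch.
Pour résoudre ceci, nous devons prendre 2 intégrales de notre équation du snap s(t) = -1440·t^2 - 480·t - 24. En prenant ∫s(t)dt et en appliquant j(0) = 12, nous trouvons j(t) = -480·t^3 - 240·t^2 - 24·t + 12. En prenant ∫j(t)dt et en appliquant a(0) = 4, nous trouvons a(t) = -120·t^4 - 80·t^3 - 12·t^2 + 12·t + 4. En utilisant a(t) = -120·t^4 - 80·t^3 - 12·t^2 + 12·t + 4 et en substituant t = 1, nous trouvons a = -196.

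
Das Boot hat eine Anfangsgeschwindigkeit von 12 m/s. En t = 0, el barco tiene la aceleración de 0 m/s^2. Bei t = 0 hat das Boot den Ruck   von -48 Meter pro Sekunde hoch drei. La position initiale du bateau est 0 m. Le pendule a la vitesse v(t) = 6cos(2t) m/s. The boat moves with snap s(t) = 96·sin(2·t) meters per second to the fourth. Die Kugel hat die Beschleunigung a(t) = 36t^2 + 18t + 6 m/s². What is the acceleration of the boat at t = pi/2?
We must find the antiderivative of our snap equation s(t) = 96·sin(2·t) 2 times. Finding the antiderivative of s(t) and using j(0) = -48: j(t) = -48·cos(2·t). Finding the integral of j(t) and using a(0) = 0: a(t) = -24·sin(2·t). Using a(t) = -24·sin(2·t) and substituting t = pi/2, we find a = 0.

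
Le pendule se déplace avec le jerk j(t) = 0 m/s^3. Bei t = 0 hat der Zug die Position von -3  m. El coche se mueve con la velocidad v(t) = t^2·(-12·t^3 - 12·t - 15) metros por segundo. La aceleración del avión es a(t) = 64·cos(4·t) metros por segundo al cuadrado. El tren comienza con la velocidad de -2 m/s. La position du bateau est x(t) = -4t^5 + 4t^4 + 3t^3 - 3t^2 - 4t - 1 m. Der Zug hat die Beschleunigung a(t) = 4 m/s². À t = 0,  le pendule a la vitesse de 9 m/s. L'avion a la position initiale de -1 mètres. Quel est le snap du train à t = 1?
En partant de l'accélération a(t) = 4, nous prenons 2 dérivées. La dérivée de l'accélération donne le jerk: j(t) = 0. En dérivant le jerk, nous obtenons le snap: s(t) = 0. En utilisant s(t) = 0 et en substituant t = 1, nous trouvons s = 0.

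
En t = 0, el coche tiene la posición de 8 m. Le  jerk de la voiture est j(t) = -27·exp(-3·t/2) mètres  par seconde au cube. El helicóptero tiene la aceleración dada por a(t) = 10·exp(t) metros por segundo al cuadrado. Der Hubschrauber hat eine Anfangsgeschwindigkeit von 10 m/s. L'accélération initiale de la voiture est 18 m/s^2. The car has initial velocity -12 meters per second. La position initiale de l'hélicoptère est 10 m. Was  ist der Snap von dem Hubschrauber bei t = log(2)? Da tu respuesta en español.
Partiendo de la aceleración a(t) = 10·exp(t), tomamos 2 derivadas. La derivada de la aceleración da la sacudida: j(t) = 10·exp(t). Derivando la sacudida, obtenemos el snap: s(t) = 10·exp(t). Usando s(t) = 10·exp(t) y sustituyendo t = log(2), encontramos s = 20.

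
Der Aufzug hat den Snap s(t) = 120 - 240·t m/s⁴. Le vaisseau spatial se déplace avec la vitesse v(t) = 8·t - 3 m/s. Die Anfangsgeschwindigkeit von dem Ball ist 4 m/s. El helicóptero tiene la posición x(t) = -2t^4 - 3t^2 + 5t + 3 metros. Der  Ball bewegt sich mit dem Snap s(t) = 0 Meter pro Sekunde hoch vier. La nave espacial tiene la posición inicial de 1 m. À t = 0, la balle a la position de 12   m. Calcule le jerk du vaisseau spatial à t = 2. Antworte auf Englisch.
We must differentiate our velocity equation v(t) = 8·t - 3 2 times. Differentiating velocity, we get acceleration: a(t) = 8. Differentiating acceleration, we get jerk: j(t) = 0. From the given jerk equation j(t) = 0, we substitute t = 2 to get j = 0.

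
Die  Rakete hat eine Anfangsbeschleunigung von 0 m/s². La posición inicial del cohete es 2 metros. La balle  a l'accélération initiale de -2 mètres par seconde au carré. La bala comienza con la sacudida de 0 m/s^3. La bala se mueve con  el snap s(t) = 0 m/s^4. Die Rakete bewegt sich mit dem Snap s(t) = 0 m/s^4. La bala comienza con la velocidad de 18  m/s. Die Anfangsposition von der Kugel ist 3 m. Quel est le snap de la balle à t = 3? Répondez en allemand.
Wir haben den Snap s(t) = 0. Durch Einsetzen von t = 3: s(3) = 0.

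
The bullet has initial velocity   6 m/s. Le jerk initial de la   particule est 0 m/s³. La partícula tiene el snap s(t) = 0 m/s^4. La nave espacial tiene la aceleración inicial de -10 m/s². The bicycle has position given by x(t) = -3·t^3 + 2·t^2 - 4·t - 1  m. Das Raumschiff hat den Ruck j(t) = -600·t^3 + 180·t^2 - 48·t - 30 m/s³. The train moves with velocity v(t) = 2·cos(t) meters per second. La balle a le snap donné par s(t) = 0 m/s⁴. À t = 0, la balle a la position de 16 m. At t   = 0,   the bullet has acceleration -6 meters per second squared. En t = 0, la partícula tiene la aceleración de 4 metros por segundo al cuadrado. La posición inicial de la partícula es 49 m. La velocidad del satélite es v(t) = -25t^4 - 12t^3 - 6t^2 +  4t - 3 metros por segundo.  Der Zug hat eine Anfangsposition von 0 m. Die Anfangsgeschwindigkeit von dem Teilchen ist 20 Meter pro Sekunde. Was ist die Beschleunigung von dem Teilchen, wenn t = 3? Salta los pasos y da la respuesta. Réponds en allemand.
Bei t = 3, a = 4.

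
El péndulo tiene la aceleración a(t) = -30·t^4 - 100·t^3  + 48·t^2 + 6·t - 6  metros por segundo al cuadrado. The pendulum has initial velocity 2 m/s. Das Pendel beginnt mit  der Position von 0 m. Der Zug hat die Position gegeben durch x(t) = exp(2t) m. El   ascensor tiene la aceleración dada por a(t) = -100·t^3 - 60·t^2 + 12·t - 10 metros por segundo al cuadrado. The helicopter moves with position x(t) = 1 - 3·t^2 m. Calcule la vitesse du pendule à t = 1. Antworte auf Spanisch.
Necesitamos integrar nuestra ecuación de la aceleración a(t) = -30·t^4 - 100·t^3 + 48·t^2 + 6·t - 6 1 vez. Integrando la aceleración y usando la condición inicial v(0) = 2, obtenemos v(t) = -6·t^5 - 25·t^4 + 16·t^3 + 3·t^2 - 6·t + 2. Usando v(t) = -6·t^5 - 25·t^4 + 16·t^3 + 3·t^2 - 6·t + 2 y sustituyendo t = 1, encontramos v = -16.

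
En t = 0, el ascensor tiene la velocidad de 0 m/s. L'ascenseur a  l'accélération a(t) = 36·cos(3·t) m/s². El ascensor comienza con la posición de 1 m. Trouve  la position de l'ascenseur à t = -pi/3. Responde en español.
Debemos encontrar la antiderivada de nuestra ecuación de la aceleración a(t) = 36·cos(3·t) 2 veces. La antiderivada de la aceleración es la velocidad. Usando v(0) = 0, obtenemos v(t) = 12·sin(3·t). Tomando ∫v(t)dt y aplicando x(0) = 1, encontramos x(t) = 5 - 4·cos(3·t). Tenemos la posición x(t) = 5 - 4·cos(3·t). Sustituyendo t = -pi/3: x(-pi/3) = 9.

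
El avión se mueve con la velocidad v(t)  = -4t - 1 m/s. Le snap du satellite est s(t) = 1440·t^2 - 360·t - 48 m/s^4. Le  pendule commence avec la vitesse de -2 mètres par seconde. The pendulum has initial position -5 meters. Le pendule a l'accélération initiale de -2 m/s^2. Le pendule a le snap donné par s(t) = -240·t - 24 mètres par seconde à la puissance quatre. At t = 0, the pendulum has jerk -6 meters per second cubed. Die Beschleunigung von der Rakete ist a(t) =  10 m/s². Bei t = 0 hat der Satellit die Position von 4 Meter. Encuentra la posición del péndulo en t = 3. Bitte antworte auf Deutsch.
Wir müssen unsere Gleichung für den Snap s(t) = -240·t - 24 4-mal integrieren. Die Stammfunktion von dem Snap ist der Ruck. Mit j(0) = -6 erhalten wir j(t) = -120·t^2 - 24·t - 6. Durch Integration von dem Ruck und Verwendung der Anfangsbedingung a(0) = -2, erhalten wir a(t) = -40·t^3 - 12·t^2 - 6·t - 2. Durch Integration von der Beschleunigung und Verwendung der Anfangsbedingung v(0) = -2, erhalten wir v(t) = -10·t^4 - 4·t^3 - 3·t^2 - 2·t - 2. Die Stammfunktion von der Geschwindigkeit, mit x(0) = -5, ergibt die Position: x(t) = -2·t^5 - t^4 - t^3 - t^2 - 2·t - 5. Wir haben die Position x(t) = -2·t^5 - t^4 - t^3 - t^2 - 2·t - 5. Durch Einsetzen von t = 3: x(3) = -614.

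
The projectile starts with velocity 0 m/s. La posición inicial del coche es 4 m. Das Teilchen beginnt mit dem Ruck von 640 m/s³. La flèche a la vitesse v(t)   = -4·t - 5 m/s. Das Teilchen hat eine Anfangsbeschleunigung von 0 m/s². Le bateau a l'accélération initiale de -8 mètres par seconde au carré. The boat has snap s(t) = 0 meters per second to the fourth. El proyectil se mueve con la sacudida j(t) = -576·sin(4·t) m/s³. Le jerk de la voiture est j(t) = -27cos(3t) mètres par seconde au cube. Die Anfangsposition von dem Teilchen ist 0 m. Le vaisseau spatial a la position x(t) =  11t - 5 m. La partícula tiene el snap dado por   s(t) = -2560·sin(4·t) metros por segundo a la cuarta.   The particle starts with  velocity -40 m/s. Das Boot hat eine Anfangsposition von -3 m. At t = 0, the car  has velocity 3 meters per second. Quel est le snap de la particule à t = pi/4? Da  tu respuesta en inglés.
We have snap s(t) = -2560·sin(4·t). Substituting t = pi/4: s(pi/4) = 0.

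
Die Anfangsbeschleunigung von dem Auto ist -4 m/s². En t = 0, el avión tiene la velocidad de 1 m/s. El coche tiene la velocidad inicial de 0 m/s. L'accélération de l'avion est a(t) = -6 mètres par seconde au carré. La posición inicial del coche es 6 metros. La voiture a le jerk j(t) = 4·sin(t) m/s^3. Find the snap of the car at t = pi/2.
To solve this, we need to take 1 derivative of our jerk equation j(t) = 4·sin(t). Taking d/dt of j(t), we find s(t) = 4·cos(t). From the given snap equation s(t) = 4·cos(t), we substitute t = pi/2 to get s = 0.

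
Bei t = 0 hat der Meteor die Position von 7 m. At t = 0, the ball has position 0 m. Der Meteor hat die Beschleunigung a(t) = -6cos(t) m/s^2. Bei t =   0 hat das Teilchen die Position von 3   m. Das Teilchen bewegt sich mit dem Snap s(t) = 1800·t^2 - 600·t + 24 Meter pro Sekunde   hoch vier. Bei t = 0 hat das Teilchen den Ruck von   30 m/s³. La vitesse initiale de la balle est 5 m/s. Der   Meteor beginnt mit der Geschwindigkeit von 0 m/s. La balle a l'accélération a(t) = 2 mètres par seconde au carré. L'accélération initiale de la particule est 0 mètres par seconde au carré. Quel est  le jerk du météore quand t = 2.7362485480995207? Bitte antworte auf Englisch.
To solve this, we need to take 1 derivative of our acceleration equation a(t) = -6·cos(t). The derivative of acceleration gives jerk: j(t) = 6·sin(t). We have jerk j(t) = 6·sin(t). Substituting t = 2.7362485480995207: j(2.7362485480995207) = 2.36601003130754.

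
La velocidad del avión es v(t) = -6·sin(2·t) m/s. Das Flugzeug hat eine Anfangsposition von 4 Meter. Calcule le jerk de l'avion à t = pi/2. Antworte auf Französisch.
En partant de la vitesse v(t) = -6·sin(2·t), nous prenons 2 dérivées. En dérivant la vitesse, nous obtenons l'accélération: a(t) = -12·cos(2·t). La dérivée de l'accélération donne le jerk: j(t) = 24·sin(2·t). Nous avons le jerk j(t) = 24·sin(2·t). En substituant t = pi/2: j(pi/2) = 0.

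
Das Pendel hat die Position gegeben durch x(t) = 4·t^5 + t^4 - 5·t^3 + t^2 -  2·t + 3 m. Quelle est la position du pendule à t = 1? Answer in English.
Using x(t) = 4·t^5 + t^4 - 5·t^3 + t^2 - 2·t + 3 and substituting t = 1, we find x = 2.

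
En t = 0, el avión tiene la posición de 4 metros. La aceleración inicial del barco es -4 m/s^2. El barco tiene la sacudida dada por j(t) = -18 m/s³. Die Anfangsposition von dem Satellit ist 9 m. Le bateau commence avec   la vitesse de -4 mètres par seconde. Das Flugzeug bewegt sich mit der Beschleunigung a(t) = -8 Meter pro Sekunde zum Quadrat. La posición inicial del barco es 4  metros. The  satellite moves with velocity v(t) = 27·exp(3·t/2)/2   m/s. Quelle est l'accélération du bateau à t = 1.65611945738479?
Pour résoudre ceci, nous devons prendre 1 intégrale de notre équation du jerk j(t) = -18. L'intégrale du jerk, avec a(0) = -4, donne l'accélération: a(t) = -18·t - 4. En utilisant a(t) = -18·t - 4 et en substituant t = 1.65611945738479, nous trouvons a = -33.8101502329262.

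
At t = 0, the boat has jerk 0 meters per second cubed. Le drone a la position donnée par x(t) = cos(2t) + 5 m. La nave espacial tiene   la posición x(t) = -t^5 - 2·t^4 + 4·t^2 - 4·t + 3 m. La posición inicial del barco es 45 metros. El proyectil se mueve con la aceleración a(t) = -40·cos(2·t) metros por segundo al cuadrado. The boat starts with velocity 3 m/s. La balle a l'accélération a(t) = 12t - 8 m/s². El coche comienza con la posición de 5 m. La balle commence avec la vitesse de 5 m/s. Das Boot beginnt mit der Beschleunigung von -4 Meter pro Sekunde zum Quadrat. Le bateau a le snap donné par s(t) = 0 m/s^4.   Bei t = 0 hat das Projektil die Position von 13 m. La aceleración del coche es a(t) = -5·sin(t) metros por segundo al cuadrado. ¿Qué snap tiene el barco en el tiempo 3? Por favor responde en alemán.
Aus der Gleichung für den Snap s(t) = 0, setzen wir t = 3 ein und erhalten s = 0.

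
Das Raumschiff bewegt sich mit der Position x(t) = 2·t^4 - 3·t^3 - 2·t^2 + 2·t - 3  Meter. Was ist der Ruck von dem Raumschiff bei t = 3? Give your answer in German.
Wir müssen unsere Gleichung für die Position x(t) = 2·t^4 - 3·t^3 - 2·t^2 + 2·t - 3 3-mal ableiten. Die Ableitung von der Position ergibt die Geschwindigkeit: v(t) = 8·t^3 - 9·t^2 - 4·t + 2. Die Ableitung von der Geschwindigkeit ergibt die Beschleunigung: a(t) = 24·t^2 - 18·t - 4. Mit d/dt von a(t) finden wir j(t) = 48·t - 18. Wir haben den Ruck j(t) = 48·t - 18. Durch Einsetzen von t = 3: j(3) = 126.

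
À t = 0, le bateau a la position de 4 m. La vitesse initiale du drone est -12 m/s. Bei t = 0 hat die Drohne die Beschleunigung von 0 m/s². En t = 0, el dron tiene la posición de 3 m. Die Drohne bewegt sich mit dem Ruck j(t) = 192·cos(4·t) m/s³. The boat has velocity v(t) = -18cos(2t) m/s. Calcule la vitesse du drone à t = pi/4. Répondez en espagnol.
Partiendo de la sacudida j(t) = 192·cos(4·t), tomamos 2 antiderivadas. Integrando la sacudida y usando la condición inicial a(0) = 0, obtenemos a(t) = 48·sin(4·t). La antiderivada de la aceleración, con v(0) = -12, da la velocidad: v(t) = -12·cos(4·t). Tenemos la velocidad v(t) = -12·cos(4·t). Sustituyendo t = pi/4: v(pi/4) = 12.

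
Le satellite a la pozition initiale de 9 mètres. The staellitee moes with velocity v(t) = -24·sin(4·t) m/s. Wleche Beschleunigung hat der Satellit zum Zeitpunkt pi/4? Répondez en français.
En partant de la vitesse v(t) = -24·sin(4·t), nous prenons 1 dérivée. La dérivée de la vitesse donne l'accélération: a(t) = -96·cos(4·t). De l'équation de l'accélération a(t) = -96·cos(4·t), nous substituons t = pi/4 pour obtenir a = 96.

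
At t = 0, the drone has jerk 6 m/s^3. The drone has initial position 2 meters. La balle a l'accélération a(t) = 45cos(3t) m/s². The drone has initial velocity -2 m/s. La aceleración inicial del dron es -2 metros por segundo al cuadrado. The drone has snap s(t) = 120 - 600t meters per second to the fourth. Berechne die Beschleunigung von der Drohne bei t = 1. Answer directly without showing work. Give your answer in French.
La réponse est -36.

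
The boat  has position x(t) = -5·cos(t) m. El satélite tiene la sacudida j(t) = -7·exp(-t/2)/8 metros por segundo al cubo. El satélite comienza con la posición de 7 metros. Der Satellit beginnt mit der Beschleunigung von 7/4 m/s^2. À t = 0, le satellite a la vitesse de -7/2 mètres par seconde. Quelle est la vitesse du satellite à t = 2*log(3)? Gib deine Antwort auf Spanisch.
Para resolver esto, necesitamos tomar 2 antiderivadas de nuestra ecuación de la sacudida j(t) = -7·exp(-t/2)/8. Tomando ∫j(t)dt y aplicando a(0) = 7/4, encontramos a(t) = 7·exp(-t/2)/4. Integrando la aceleración y usando la condición inicial v(0) = -7/2, obtenemos v(t) = -7·exp(-t/2)/2. Usando v(t) = -7·exp(-t/2)/2 y sustituyendo t = 2*log(3), encontramos v = -7/6.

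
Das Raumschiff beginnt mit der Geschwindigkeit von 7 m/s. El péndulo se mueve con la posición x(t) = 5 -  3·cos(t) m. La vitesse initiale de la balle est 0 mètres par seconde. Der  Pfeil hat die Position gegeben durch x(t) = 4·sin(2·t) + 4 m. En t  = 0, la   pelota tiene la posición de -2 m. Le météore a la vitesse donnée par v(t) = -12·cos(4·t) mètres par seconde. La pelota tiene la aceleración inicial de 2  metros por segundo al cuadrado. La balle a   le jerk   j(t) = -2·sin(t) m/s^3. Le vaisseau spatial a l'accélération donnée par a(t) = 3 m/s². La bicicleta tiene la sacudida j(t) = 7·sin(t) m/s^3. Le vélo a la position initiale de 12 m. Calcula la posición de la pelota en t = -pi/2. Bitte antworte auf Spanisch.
Necesitamos integrar nuestra ecuación de la sacudida j(t) = -2·sin(t) 3 veces. Tomando ∫j(t)dt y aplicando a(0) = 2, encontramos a(t) = 2·cos(t). La antiderivada de la aceleración es la velocidad. Usando v(0) = 0, obtenemos v(t) = 2·sin(t). La antiderivada de la velocidad, con x(0) = -2, da la posición: x(t) = -2·cos(t). Tenemos la posición x(t) = -2·cos(t). Sustituyendo t = -pi/2: x(-pi/2) = 0.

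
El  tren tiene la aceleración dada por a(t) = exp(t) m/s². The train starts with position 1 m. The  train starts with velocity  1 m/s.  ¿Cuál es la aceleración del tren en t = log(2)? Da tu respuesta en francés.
Nous avons l'accélération a(t) = exp(t). En substituant t = log(2): a(log(2)) = 2.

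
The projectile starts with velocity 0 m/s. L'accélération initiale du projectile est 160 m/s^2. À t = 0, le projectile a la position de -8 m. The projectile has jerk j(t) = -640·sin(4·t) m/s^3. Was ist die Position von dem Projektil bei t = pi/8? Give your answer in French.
Nous devons trouver l'intégrale de notre équation du jerk j(t) = -640·sin(4·t) 3 fois. En prenant ∫j(t)dt et en appliquant a(0) = 160, nous trouvons a(t) = 160·cos(4·t). En intégrant l'accélération et en utilisant la condition initiale v(0) = 0, nous obtenons v(t) = 40·sin(4·t). L'intégrale de la vitesse est la position. En utilisant x(0) = -8, nous obtenons x(t) = 2 - 10·cos(4·t). De l'équation de la position x(t) = 2 - 10·cos(4·t), nous substituons t = pi/8 pour obtenir x = 2.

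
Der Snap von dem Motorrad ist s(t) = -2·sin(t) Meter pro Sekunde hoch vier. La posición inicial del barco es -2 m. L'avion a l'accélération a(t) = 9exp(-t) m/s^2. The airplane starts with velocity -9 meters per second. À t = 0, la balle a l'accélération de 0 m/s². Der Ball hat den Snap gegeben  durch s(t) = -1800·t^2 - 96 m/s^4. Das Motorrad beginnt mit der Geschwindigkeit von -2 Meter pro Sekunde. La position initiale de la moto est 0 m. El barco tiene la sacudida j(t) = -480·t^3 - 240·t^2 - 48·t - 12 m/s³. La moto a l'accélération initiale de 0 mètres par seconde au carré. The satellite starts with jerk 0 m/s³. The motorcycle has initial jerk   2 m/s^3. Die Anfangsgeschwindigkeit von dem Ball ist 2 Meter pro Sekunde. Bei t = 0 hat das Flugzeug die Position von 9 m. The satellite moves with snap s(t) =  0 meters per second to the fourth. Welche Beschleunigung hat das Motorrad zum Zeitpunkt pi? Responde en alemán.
Wir müssen das Integral unserer Gleichung für den Snap s(t) = -2·sin(t) 2-mal finden. Das Integral von dem Snap ist der Ruck. Mit j(0) = 2 erhalten wir j(t) = 2·cos(t). Durch Integration von dem Ruck und Verwendung der Anfangsbedingung a(0) = 0, erhalten wir a(t) = 2·sin(t). Wir haben die Beschleunigung a(t) = 2·sin(t). Durch Einsetzen von t = pi: a(pi) = 0.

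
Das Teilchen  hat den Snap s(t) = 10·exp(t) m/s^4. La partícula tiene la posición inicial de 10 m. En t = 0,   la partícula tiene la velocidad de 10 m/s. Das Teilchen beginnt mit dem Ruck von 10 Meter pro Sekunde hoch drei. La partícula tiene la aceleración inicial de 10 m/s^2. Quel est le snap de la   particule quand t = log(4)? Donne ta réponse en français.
En utilisant s(t) = 10·exp(t) et en substituant t = log(4), nous trouvons s = 40.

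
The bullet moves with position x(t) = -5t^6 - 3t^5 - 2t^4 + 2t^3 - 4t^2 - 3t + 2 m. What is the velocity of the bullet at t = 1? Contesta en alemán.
Ausgehend von der Position x(t) = -5·t^6 - 3·t^5 - 2·t^4 + 2·t^3 - 4·t^2 - 3·t + 2, nehmen wir 1 Ableitung. Mit d/dt von x(t) finden wir v(t) = -30·t^5 - 15·t^4 - 8·t^3 + 6·t^2 - 8·t - 3. Mit v(t) = -30·t^5 - 15·t^4 - 8·t^3 + 6·t^2 - 8·t - 3 und Einsetzen von t = 1, finden wir v = -58.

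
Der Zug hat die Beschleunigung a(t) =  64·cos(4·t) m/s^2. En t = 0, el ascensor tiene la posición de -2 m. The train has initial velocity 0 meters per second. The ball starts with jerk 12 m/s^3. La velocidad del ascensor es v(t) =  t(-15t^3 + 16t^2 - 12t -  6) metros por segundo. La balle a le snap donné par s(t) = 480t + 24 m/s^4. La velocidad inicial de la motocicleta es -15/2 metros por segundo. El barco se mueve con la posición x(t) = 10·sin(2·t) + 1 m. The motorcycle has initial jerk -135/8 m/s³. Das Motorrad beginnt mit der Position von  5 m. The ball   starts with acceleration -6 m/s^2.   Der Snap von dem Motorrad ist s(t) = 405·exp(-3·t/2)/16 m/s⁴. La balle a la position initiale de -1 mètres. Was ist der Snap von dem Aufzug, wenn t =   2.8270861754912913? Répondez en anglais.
We must differentiate our velocity equation v(t) = t·(-15·t^3 + 16·t^2 - 12·t - 6) 3 times. Taking d/dt of v(t), we find a(t) = -15·t^3 + 16·t^2 + t·(-45·t^2 + 32·t - 12) - 12·t - 6. Taking d/dt of a(t), we find j(t) = -90·t^2 + t·(32 - 90·t) + 64·t - 24. The derivative of jerk gives snap: s(t) = 96 - 360·t. We have snap s(t) = 96 - 360·t. Substituting t = 2.8270861754912913: s(2.8270861754912913) = -921.751023176865.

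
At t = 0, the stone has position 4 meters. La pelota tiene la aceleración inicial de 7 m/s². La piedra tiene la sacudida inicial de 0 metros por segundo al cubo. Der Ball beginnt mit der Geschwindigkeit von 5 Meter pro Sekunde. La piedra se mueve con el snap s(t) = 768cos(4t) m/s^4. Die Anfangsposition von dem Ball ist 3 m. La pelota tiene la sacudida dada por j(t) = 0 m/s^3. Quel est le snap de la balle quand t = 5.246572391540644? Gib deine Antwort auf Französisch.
Nous devons dériver notre équation du jerk j(t) = 0 1 fois. En prenant d/dt de j(t), nous trouvons s(t) = 0. De l'équation du snap s(t) = 0, nous substituons t = 5.246572391540644 pour obtenir s = 0.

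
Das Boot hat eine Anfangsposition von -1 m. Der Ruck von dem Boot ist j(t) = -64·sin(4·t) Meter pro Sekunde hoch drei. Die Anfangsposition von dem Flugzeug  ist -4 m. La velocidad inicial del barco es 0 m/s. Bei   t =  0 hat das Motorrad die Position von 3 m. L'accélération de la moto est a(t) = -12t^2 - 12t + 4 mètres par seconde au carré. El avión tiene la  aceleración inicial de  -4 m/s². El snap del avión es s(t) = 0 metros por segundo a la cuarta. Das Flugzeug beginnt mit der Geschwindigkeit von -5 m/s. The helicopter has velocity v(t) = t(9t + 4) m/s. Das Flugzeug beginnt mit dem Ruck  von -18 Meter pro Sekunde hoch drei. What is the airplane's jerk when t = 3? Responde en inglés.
We must find the antiderivative of our snap equation s(t) = 0 1 time. The antiderivative of snap is jerk. Using j(0) = -18, we get j(t) = -18. From the given jerk equation j(t) = -18, we substitute t = 3 to get j = -18.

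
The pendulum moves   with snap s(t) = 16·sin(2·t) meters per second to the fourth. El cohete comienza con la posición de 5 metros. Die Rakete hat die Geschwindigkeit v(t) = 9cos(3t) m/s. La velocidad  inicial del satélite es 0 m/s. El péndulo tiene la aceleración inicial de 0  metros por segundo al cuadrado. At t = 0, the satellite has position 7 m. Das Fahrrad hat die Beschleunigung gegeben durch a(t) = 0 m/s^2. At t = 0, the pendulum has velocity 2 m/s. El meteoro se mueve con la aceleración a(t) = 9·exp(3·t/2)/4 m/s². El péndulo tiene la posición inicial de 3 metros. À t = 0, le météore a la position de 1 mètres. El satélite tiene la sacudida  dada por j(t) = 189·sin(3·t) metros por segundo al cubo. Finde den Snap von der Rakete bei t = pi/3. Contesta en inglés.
Starting from velocity v(t) = 9·cos(3·t), we take 3 derivatives. Taking d/dt of v(t), we find a(t) = -27·sin(3·t). Differentiating acceleration, we get jerk: j(t) = -81·cos(3·t). The derivative of jerk gives snap: s(t) = 243·sin(3·t). Using s(t) = 243·sin(3·t) and substituting t = pi/3, we find s = 0.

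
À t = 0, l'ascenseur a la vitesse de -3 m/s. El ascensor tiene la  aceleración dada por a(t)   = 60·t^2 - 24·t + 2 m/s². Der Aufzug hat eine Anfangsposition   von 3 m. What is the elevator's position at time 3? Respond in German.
Wir müssen die Stammfunktion unserer Gleichung für die Beschleunigung a(t) = 60·t^2 - 24·t + 2 2-mal finden. Durch Integration von der Beschleunigung und Verwendung der Anfangsbedingung v(0) = -3, erhalten wir v(t) = 20·t^3 - 12·t^2 + 2·t - 3. Mit ∫v(t)dt und Anwendung von x(0) = 3, finden wir x(t) = 5·t^4 - 4·t^3 + t^2 - 3·t + 3. Aus der Gleichung für die Position x(t) = 5·t^4 - 4·t^3 + t^2 - 3·t + 3, setzen wir t = 3 ein und erhalten x = 300.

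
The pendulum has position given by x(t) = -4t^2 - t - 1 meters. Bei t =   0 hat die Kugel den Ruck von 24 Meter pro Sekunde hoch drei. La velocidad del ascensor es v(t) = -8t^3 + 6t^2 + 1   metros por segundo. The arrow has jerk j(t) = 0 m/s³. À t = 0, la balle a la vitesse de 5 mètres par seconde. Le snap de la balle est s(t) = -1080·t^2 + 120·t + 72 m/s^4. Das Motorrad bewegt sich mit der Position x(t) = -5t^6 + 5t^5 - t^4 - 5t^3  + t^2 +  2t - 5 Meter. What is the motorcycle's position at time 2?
We have position x(t) = -5·t^6 + 5·t^5 - t^4 - 5·t^3 + t^2 + 2·t - 5. Substituting t = 2: x(2) = -213.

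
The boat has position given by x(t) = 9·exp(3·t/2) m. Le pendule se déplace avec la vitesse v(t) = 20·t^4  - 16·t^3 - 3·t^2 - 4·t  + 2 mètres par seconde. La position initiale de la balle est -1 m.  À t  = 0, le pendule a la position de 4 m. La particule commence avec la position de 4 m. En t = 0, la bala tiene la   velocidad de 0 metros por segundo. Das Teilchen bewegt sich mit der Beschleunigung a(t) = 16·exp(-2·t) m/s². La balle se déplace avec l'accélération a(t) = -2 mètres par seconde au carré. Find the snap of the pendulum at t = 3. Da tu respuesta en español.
Para resolver esto, necesitamos tomar 3 derivadas de nuestra ecuación de la velocidad v(t) = 20·t^4 - 16·t^3 - 3·t^2 - 4·t + 2. Derivando la velocidad, obtenemos la aceleración: a(t) = 80·t^3 - 48·t^2 - 6·t - 4. Tomando d/dt de a(t), encontramos j(t) = 240·t^2 - 96·t - 6. Derivando la sacudida, obtenemos el snap: s(t) = 480·t - 96. Tenemos el snap s(t) = 480·t - 96. Sustituyendo t = 3: s(3) = 1344.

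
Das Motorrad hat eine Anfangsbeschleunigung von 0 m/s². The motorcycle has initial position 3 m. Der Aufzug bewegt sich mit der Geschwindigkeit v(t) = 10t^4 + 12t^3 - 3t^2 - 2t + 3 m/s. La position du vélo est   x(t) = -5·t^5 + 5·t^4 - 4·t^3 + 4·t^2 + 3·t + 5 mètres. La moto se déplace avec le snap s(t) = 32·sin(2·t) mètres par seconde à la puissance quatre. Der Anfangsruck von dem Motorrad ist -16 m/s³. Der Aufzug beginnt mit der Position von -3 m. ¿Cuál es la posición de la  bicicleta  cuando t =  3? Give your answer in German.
Wir haben die Position x(t) = -5·t^5 + 5·t^4 - 4·t^3 + 4·t^2 + 3·t + 5. Durch Einsetzen von t = 3: x(3) = -868.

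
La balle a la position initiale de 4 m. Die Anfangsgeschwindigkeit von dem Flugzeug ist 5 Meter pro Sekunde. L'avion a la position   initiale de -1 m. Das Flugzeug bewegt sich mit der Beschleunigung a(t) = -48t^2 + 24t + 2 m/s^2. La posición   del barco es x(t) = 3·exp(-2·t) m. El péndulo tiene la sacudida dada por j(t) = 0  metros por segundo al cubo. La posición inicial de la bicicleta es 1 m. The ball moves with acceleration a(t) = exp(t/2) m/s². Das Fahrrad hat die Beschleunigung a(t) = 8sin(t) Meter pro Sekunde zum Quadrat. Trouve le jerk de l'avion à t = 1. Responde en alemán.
Wir müssen unsere Gleichung für die Beschleunigung a(t) = -48·t^2 + 24·t + 2 1-mal ableiten. Mit d/dt von a(t) finden wir j(t) = 24 - 96·t. Wir haben den Ruck j(t) = 24 - 96·t. Durch Einsetzen von t = 1: j(1) = -72.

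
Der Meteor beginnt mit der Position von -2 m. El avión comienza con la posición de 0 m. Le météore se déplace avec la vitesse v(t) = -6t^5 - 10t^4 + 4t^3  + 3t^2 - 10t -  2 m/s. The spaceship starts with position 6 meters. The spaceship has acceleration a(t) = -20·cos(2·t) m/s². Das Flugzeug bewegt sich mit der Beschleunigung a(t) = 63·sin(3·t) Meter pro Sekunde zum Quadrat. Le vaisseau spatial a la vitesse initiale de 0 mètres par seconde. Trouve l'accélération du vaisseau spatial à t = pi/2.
Nous avons l'accélération a(t) = -20·cos(2·t). En substituant t = pi/2: a(pi/2) = 20.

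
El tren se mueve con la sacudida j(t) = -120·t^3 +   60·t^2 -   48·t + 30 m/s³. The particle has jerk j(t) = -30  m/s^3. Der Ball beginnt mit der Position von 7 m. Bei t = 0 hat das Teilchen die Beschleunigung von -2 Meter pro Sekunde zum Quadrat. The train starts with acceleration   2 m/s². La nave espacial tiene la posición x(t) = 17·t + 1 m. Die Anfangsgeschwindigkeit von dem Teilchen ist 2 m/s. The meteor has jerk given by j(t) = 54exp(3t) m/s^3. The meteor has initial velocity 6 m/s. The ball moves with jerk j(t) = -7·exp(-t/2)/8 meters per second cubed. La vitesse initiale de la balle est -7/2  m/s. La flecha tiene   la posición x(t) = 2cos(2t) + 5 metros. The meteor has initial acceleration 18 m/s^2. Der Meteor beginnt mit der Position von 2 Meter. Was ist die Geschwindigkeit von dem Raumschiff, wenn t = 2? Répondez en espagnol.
Partiendo de la posición x(t) = 17·t + 1, tomamos 1 derivada. Derivando la posición, obtenemos la velocidad: v(t) = 17. Tenemos la velocidad v(t) = 17. Sustituyendo t = 2: v(2) = 17.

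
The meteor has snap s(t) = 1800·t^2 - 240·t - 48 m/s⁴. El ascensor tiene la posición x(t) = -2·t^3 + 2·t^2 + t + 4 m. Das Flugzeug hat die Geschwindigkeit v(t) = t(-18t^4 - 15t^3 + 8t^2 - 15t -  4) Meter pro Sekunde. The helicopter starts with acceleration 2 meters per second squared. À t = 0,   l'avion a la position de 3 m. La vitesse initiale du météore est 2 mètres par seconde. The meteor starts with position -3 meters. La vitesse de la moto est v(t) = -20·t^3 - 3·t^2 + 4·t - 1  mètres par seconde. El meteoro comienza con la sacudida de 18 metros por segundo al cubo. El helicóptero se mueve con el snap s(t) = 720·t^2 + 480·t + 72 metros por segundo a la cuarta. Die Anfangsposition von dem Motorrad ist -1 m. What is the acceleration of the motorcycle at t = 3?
To solve this, we need to take 1 derivative of our velocity equation v(t) = -20·t^3 - 3·t^2 + 4·t - 1. Differentiating velocity, we get acceleration: a(t) = -60·t^2 - 6·t + 4. We have acceleration a(t) = -60·t^2 - 6·t + 4. Substituting t = 3: a(3) = -554.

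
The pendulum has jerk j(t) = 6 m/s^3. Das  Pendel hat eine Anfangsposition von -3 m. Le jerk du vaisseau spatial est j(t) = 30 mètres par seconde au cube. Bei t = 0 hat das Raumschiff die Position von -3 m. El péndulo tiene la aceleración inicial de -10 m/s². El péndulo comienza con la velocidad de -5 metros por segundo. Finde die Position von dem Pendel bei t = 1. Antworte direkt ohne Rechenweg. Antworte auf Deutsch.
Die Antwort ist -12.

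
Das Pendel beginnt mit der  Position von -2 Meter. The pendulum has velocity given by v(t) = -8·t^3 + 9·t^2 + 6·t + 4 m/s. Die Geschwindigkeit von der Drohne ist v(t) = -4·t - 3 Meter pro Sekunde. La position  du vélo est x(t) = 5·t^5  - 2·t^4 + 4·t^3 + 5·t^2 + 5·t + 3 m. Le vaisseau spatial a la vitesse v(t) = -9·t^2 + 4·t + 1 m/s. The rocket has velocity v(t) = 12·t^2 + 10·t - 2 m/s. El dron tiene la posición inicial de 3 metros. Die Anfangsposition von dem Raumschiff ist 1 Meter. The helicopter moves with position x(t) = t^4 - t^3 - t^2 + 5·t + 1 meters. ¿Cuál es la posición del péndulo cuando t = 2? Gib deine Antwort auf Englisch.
We must find the antiderivative of our velocity equation v(t) = -8·t^3 + 9·t^2 + 6·t + 4 1 time. Integrating velocity and using the initial condition x(0) = -2, we get x(t) = -2·t^4 + 3·t^3 + 3·t^2 + 4·t - 2. We have position x(t) = -2·t^4 + 3·t^3 + 3·t^2 + 4·t - 2. Substituting t = 2: x(2) = 10.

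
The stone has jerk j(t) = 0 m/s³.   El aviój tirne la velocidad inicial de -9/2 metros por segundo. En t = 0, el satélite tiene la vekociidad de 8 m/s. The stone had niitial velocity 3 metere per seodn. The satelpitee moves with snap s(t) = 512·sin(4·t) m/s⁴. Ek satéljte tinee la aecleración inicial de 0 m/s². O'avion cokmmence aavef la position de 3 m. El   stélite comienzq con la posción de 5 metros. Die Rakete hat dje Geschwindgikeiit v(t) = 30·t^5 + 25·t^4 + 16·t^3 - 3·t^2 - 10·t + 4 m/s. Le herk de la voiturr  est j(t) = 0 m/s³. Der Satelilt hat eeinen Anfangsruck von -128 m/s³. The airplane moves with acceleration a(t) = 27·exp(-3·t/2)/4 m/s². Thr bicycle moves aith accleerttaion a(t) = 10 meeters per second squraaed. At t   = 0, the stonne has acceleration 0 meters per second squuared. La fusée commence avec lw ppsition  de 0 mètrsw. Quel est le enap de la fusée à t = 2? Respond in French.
En partant de la vitesse v(t) = 30·t^5 + 25·t^4 + 16·t^3 - 3·t^2 - 10·t + 4, nous prenons 3 dérivées. La dérivée de la vitesse donne l'accélération: a(t) = 150·t^4 + 100·t^3 + 48·t^2 - 6·t - 10. En dérivant l'accélération, nous obtenons le jerk: j(t) = 600·t^3 + 300·t^2 + 96·t - 6. La dérivée du jerk donne le snap: s(t) = 1800·t^2 + 600·t + 96. De l'équation du snap s(t) = 1800·t^2 + 600·t + 96, nous substituons t = 2 pour obtenir s = 8496.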